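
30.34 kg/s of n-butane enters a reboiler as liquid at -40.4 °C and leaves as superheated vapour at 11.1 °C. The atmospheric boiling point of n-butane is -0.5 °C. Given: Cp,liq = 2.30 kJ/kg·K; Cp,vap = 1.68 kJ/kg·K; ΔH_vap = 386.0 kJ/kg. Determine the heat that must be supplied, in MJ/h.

Q = 54300 MJ/h

liquid -40.4→-0.5 °C: 91.77 kJ/kg
vaporisation at -0.5 °C: 386 kJ/kg
vapour -0.5→11.1 °C: 19.488 kJ/kg
Δh = 91.77 + 386 + 19.488 = 497.26 kJ/kg
Q = ṁ·Δh = 30.34 kg/s × 497.26 kJ/kg = 15087 kJ/s
|Q| = 15087 kW = 54313 MJ/h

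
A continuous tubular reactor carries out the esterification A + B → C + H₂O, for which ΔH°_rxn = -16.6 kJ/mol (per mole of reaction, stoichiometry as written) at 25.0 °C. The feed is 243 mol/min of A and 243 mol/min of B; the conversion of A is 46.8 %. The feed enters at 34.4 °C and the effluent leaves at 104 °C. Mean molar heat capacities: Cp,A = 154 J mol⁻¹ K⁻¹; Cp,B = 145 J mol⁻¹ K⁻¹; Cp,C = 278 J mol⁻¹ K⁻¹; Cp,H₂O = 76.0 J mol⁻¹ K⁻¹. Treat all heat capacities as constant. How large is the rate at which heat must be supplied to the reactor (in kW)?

Q_in = 61.1 kW

Extent of reaction ξ = 0.468 × 243 = 113.72 mol/min
Reaction term: ξ·ΔH°_rxn = 113.72 × -16.6 = -1887.8 kJ/min
Sensible, feed 34.4→25 °C: -682.98 kJ/min
Outlet flows (mol/min): A 129.28, B 129.28, C 113.72, H₂O 113.72
Sensible, products 25→104 °C: 6234 kJ/min
Q = ΔH = 3663.2 kJ/min = 61.054 kW
Heat supplied = 61.054 kW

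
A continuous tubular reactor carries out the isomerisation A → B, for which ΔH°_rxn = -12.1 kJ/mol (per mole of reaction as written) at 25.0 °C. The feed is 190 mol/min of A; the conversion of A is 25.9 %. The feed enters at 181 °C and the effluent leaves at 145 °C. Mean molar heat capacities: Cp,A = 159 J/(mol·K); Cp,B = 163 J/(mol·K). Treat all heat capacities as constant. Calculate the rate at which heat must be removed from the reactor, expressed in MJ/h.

Extent of reaction ξ = 0.259 × 190 = 49.21 mol/min
Reaction term: ξ·ΔH°_rxn = 49.21 × -12.1 = -595.44 kJ/min
Sensible, feed 181→25 °C: -4712.8 kJ/min
Outlet flows (mol/min): A 140.79, B 49.21
Sensible, products 25→145 °C: 3648.8 kJ/min
Q = ΔH = -1659.4 kJ/min = -27.656 kW
Heat removed = 99.563 MJ/h

Q_out = 99.6 MJ/h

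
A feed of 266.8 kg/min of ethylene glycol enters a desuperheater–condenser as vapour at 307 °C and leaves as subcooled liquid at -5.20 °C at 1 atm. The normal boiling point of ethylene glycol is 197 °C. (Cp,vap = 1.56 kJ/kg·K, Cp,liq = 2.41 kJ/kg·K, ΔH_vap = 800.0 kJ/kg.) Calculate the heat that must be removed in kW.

vapour 307→197 °C: -171.6 kJ/kg
condensation at 197 °C: -800 kJ/kg
liquid 197→-5.20 °C: -487.3 kJ/kg
Δh = -171.6 + -800 + -487.3 = -1458.9 kJ/kg
Q = ṁ·Δh = 266.8 kg/min × -1458.9 kJ/kg = -389240 kJ/min
|Q| = 6487.3 kW

Q_c = 6490 kW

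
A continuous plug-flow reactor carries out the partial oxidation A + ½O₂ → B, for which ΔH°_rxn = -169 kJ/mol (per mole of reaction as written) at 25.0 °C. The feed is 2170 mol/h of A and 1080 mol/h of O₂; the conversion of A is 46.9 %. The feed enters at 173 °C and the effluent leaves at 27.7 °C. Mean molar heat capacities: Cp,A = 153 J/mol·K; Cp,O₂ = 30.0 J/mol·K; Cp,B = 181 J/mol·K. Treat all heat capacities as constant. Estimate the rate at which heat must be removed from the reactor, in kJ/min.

Q_out = 3750 kJ/min

Extent of reaction ξ = 0.469 × 2170 = 1017.7 mol/h
Reaction term: ξ·ΔH°_rxn = 1017.7 × -169 = -172000 kJ/h
Sensible, feed 173→25 °C: -53933 kJ/h
Outlet flows (mol/h): A 1152.3, O₂ 571.13, B 1017.7
Sensible, products 25→27.7 °C: 1019.6 kJ/h
Q = ΔH = -224910 kJ/h = -62.475 kW
Heat removed = 3748.5 kJ/min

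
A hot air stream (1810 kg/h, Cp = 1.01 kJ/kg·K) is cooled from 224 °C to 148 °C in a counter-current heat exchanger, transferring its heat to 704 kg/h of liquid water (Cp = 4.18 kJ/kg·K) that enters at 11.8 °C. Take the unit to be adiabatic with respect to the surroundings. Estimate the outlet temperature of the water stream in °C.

T_c,out = 59.0 °C

Heat released by hot stream: Q = 1810 × 1.01 × (224 − 148) = 138940 kJ/h
Energy balance on cold side (adiabatic exchanger): Q = ṁ_c·Cp_c·(T_c,out − T_c,in)
T_c,out = 11.8 + 138940/(704 × 4.18) = 59.013 °C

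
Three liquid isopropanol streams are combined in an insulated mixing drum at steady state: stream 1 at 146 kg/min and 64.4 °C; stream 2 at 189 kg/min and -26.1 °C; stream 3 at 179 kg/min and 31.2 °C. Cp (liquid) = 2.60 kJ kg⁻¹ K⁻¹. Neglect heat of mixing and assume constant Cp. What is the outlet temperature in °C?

T_out = 19.6 °C

Adiabatic, steady state ⇒ Σ ṁᵢCp,ᵢ(T_out − Tᵢ) = 0
T_out = Σ ṁᵢCp,ᵢTᵢ / Σ ṁᵢCp,ᵢ
      = 26141 / 1336.4 = 19.561 °C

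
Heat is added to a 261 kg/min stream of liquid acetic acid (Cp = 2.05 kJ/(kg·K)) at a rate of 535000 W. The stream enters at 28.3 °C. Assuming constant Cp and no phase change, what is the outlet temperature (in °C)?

T_out = 88.3 °C

Q = 535000 W = 32100 kJ/min
ΔT = Q/(ṁ·Cp) = 32100/(261×2.05) = 59.994 K
T_out = 28.3 + 59.994 = 88.294 °C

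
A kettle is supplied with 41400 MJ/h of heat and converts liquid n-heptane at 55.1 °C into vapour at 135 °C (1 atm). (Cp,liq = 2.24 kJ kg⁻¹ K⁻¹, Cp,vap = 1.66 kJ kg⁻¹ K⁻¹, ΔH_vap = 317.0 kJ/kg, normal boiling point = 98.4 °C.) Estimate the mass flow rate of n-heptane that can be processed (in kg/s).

ṁ = 24.2 kg/s

Δh = 2.24×(98.4−55.1) + 317.0 + 1.66×(135−98.4) = 474.75 kJ/kg
Q = 41400 MJ/h = 11500 kJ/s = 11500 kJ/s
ṁ = Q/Δh = 11500 / 474.75 = 24.223 kg/s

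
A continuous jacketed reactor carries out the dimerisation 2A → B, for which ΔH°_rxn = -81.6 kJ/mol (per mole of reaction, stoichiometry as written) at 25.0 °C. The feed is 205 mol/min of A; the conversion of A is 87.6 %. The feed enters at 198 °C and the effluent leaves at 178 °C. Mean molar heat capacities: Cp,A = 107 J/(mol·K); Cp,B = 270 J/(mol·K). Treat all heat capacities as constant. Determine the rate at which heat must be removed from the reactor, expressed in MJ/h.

Extent of reaction ξ = 0.876 × 205 / 2 = 89.79 mol/min
Reaction term: ξ·ΔH°_rxn = 89.79 × -81.6 = -7326.9 kJ/min
Sensible, feed 198→25 °C: -3794.8 kJ/min
Outlet flows (mol/min): A 25.42, B 89.79
Sensible, products 25→178 °C: 4125.4 kJ/min
Q = ΔH = -6996.2 kJ/min = -116.6 kW
Heat removed = 419.77 MJ/h

Q_out = 420 MJ/h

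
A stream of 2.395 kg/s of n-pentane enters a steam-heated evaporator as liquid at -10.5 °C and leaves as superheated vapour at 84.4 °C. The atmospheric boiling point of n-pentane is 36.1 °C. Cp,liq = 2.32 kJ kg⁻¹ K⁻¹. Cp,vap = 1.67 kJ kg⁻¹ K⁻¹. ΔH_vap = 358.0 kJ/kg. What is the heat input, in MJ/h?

Q = 4710 MJ/h

liquid -10.5→36.1 °C: 108.11 kJ/kg
vaporisation at 36.1 °C: 358 kJ/kg
vapour 36.1→84.4 °C: 80.661 kJ/kg
Δh = 108.11 + 358 + 80.661 = 546.77 kJ/kg
Q = ṁ·Δh = 2.395 kg/s × 546.77 kJ/kg = 1309.5 kJ/s
|Q| = 1309.5 kW = 4714.3 MJ/h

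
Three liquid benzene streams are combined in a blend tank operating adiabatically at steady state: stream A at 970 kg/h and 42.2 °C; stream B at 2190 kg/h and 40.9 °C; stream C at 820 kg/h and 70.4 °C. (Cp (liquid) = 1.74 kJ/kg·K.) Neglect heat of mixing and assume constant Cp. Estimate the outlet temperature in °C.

T_out = 47.3 °C

Energy balance with Q = 0: Σ ṁᵢCp,ᵢ(T_out − Tᵢ) = 0
Σ ṁᵢCp,ᵢTᵢ = 970×1.74×42.2 + 2190×1.74×40.9 + 820×1.74×70.4 = 327530
Σ ṁᵢCp,ᵢ = 970×1.74 + 2190×1.74 + 820×1.74 = 6925.2
T_out = 327530 / 6925.2 = 47.295 °C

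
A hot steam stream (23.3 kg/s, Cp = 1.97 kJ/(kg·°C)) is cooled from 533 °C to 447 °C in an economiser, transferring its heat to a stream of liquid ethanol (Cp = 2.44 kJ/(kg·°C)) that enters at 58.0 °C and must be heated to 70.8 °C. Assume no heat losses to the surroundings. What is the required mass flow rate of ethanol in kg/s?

ṁ_c = 126 kg/s

Heat released by hot stream: Q = 23.3 × 1.97 × (533 − 447) = 3947.5 kJ/s
Energy balance on cold side (adiabatic exchanger): Q = ṁ_c·Cp_c·(T_c,out − T_c,in)
ṁ_c = 3947.5 / [2.44 × (70.8 − 58.0)] = 126.39 kg/s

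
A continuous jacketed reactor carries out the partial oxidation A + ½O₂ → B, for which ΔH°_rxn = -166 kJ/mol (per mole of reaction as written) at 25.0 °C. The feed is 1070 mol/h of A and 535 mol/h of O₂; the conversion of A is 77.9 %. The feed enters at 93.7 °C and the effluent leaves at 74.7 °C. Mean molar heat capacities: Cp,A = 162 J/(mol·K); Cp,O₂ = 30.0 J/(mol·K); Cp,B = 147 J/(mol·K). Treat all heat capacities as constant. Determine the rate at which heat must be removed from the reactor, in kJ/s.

Q_out = 39.8 kJ/s

Extent of reaction ξ = 0.779 × 1070 = 833.53 mol/h
Reaction term: ξ·ΔH°_rxn = 833.53 × -166 = -138370 kJ/h
Sensible, feed 93.7→25 °C: -13011 kJ/h
Outlet flows (mol/h): A 236.47, O₂ 118.24, B 833.53
Sensible, products 25→74.7 °C: 8169.9 kJ/h
Q = ΔH = -143210 kJ/h = -39.78 kW
Heat removed = 39.78 kJ/s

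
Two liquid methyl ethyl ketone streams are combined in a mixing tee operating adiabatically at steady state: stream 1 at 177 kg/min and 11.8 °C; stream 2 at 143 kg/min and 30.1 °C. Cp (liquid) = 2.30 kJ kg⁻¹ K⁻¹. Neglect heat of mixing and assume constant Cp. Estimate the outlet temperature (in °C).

T_out = 20.0 °C

Energy balance with Q = 0: Σ ṁᵢCp,ᵢ(T_out − Tᵢ) = 0
Σ ṁᵢCp,ᵢTᵢ = 177×2.30×11.8 + 143×2.30×30.1 = 14704
Σ ṁᵢCp,ᵢ = 177×2.30 + 143×2.30 = 736
T_out = 14704 / 736 = 19.978 °C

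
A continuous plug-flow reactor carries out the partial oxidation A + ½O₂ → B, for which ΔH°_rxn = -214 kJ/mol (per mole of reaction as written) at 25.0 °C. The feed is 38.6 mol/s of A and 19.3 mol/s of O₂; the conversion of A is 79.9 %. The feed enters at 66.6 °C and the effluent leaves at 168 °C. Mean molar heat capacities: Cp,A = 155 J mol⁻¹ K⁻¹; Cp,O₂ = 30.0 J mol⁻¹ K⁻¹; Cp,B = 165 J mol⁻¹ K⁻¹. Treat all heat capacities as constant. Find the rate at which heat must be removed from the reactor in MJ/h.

Q_out = 21400 MJ/h

Extent of reaction ξ = 0.799 × 38.6 = 30.841 mol/s
Reaction term: ξ·ΔH°_rxn = 30.841 × -214 = -6600.1 kJ/s
Sensible, feed 66.6→25 °C: -272.98 kJ/s
Outlet flows (mol/s): A 7.7586, O₂ 3.8793, B 30.841
Sensible, products 25→168 °C: 916.31 kJ/s
Q = ΔH = -5956.7 kJ/s = -5956.7 kW
Heat removed = 21444 MJ/h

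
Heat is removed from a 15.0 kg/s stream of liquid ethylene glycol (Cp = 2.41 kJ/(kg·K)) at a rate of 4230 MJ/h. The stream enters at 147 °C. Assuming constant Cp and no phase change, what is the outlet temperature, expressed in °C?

T_out = 114 °C

Q = 4230 MJ/h = 1175 kJ/s
ΔT = Q/(ṁ·Cp) = 1175/(15.0×2.41) = 32.503 K
T_out = 147 − 32.503 = 114.5 °C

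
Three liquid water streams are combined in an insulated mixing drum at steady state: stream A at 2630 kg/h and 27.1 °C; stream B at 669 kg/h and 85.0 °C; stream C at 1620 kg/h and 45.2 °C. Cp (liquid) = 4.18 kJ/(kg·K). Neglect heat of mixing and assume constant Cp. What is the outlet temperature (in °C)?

Adiabatic, steady state ⇒ Σ ṁᵢCp,ᵢ(T_out − Tᵢ) = 0
T_out = Σ ṁᵢCp,ᵢTᵢ / Σ ṁᵢCp,ᵢ
      = 841690 / 20561 = 40.936 °C

T_out = 40.9 °C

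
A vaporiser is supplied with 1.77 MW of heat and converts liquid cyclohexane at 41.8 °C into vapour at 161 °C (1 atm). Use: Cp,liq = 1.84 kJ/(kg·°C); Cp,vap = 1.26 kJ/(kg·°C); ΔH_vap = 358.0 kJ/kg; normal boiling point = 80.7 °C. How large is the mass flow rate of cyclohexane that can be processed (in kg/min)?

Δh = 1.84×(80.7−41.8) + 358.0 + 1.26×(161−80.7) = 530.75 kJ/kg
Q = 1.77 MW = 1770 kJ/s = 106200 kJ/min
ṁ = Q/Δh = 106200 / 530.75 = 200.09 kg/min

ṁ = 200 kg/min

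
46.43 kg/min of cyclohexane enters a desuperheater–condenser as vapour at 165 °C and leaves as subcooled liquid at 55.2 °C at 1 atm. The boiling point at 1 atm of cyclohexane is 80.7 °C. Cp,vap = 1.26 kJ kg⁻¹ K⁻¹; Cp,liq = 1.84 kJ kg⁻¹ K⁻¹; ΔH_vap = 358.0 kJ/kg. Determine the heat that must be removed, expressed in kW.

vapour 165→80.7 °C: -106.22 kJ/kg
condensation at 80.7 °C: -358 kJ/kg
liquid 80.7→55.2 °C: -46.92 kJ/kg
Δh = -106.22 + -358 + -46.92 = -511.14 kJ/kg
Q = ṁ·Δh = 46.43 kg/min × -511.14 kJ/kg = -23732 kJ/min
|Q| = 395.54 kW

Q_c = 396 kW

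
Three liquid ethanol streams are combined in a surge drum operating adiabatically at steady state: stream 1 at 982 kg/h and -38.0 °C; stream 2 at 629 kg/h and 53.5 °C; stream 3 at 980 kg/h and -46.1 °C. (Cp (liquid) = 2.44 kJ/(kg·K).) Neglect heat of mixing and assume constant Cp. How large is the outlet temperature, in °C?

No heat crosses the boundary, so H_out = H_in.
T_out = Σ ṁᵢCp,ᵢTᵢ / Σ ṁᵢCp,ᵢ
      = -119180 / 6322 = -18.851 °C

T_out = -18.9 °C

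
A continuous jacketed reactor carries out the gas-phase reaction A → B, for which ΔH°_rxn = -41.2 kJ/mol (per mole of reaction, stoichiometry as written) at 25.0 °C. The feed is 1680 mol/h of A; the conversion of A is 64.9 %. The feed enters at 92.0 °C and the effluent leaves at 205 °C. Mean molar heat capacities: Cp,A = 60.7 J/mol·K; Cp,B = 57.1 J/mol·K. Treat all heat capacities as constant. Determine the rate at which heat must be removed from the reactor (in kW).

Q_out = 9.47 kW

Extent of reaction ξ = 0.649 × 1680 = 1090.3 mol/h
Reaction term: ξ·ΔH°_rxn = 1090.3 × -41.2 = -44921 kJ/h
Sensible, feed 92.0→25 °C: -6832.4 kJ/h
Outlet flows (mol/h): A 589.68, B 1090.3
Sensible, products 25→205 °C: 17649 kJ/h
Q = ΔH = -34104 kJ/h = -9.4735 kW
Heat removed = 9.4735 kW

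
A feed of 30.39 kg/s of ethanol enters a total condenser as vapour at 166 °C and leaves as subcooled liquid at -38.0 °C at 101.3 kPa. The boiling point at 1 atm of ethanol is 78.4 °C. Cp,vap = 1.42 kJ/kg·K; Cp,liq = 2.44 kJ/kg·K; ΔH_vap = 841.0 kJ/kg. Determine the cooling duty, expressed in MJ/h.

Q_c = 137000 MJ/h

vapour 166→78.4 °C: -124.39 kJ/kg
condensation at 78.4 °C: -841 kJ/kg
liquid 78.4→-38.0 °C: -284.02 kJ/kg
Δh = -124.39 + -841 + -284.02 = -1249.4 kJ/kg
Q = ṁ·Δh = 30.39 kg/s × -1249.4 kJ/kg = -37970 kJ/s
|Q| = 37970 kW = 136690 MJ/h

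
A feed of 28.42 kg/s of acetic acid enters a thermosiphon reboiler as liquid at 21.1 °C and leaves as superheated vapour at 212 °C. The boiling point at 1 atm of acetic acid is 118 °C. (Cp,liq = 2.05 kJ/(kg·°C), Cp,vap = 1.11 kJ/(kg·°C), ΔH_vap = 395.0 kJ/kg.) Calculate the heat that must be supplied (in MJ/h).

liquid 21.1→118 °C: 198.64 kJ/kg
vaporisation at 118 °C: 395 kJ/kg
vapour 118→212 °C: 104.34 kJ/kg
Δh = 198.64 + 395 + 104.34 = 697.99 kJ/kg
Q = ṁ·Δh = 28.42 kg/s × 697.99 kJ/kg = 19837 kJ/s
|Q| = 19837 kW = 71412 MJ/h

Q = 71400 MJ/h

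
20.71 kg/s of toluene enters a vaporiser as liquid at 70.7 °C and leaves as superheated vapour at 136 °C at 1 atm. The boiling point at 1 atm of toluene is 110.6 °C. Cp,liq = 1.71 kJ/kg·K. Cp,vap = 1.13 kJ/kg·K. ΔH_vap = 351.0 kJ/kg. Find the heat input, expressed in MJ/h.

liquid 70.7→110.6 °C: 68.229 kJ/kg
vaporisation at 110.6 °C: 351 kJ/kg
vapour 110.6→136 °C: 28.702 kJ/kg
Δh = 68.229 + 351 + 28.702 = 447.93 kJ/kg
Q = ṁ·Δh = 20.71 kg/s × 447.93 kJ/kg = 9276.7 kJ/s
|Q| = 9276.7 kW = 33396 MJ/h

Q = 33400 MJ/h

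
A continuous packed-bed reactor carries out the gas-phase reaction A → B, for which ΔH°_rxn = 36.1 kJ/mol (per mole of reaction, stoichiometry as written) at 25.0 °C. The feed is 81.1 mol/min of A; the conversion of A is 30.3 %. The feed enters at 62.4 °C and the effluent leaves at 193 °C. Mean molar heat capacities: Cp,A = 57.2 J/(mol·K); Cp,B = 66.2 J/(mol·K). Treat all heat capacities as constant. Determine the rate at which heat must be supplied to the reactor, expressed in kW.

Extent of reaction ξ = 0.303 × 81.1 = 24.573 mol/min
Reaction term: ξ·ΔH°_rxn = 24.573 × 36.1 = 887.1 kJ/min
Sensible, feed 62.4→25 °C: -173.5 kJ/min
Outlet flows (mol/min): A 56.527, B 24.573
Sensible, products 25→193 °C: 816.49 kJ/min
Q = ΔH = 1530.1 kJ/min = 25.502 kW
Heat supplied = 25.502 kW

Q_in = 25.5 kW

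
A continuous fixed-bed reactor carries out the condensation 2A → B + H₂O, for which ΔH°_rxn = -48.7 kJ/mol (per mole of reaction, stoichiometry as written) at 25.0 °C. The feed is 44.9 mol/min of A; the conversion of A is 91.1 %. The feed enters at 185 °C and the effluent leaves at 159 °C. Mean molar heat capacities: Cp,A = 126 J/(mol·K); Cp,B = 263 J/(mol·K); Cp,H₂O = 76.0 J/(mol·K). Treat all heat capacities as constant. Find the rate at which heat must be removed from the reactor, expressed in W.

Extent of reaction ξ = 0.911 × 44.9 / 2 = 20.452 mol/min
Reaction term: ξ·ΔH°_rxn = 20.452 × -48.7 = -996.01 kJ/min
Sensible, feed 185→25 °C: -905.18 kJ/min
Outlet flows (mol/min): A 3.9961, B 20.452, H₂O 20.452
Sensible, products 25→159 °C: 996.52 kJ/min
Q = ΔH = -904.67 kJ/min = -15.078 kW
Heat removed = 15078 W

Q_out = 15100 W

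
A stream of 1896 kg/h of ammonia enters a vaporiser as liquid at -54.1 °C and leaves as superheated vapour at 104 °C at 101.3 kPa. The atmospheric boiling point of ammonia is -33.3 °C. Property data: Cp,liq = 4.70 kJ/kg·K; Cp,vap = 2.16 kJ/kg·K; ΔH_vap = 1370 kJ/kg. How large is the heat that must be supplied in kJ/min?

Q = 55800 kJ/min

liquid -54.1→-33.3 °C: 97.76 kJ/kg
vaporisation at -33.3 °C: 1370 kJ/kg
vapour -33.3→104 °C: 296.57 kJ/kg
Δh = 97.76 + 1370 + 296.57 = 1764.3 kJ/kg
Q = ṁ·Δh = 1896 kg/h × 1764.3 kJ/kg = 3.3452e+06 kJ/h
|Q| = 929.21 kW = 55753 kJ/min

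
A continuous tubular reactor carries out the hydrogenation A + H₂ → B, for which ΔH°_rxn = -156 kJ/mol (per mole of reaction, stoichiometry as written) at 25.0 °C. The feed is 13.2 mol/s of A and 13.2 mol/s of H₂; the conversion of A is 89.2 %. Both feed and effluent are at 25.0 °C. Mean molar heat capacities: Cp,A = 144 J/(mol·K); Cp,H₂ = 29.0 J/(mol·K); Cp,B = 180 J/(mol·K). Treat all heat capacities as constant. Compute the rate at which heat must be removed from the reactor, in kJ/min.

Q_out = 110000 kJ/min

Extent of reaction ξ = 0.892 × 13.2 = 11.774 mol/s
Reaction term: ξ·ΔH°_rxn = 11.774 × -156 = -1836.8 kJ/s
Q = ΔH = -1836.8 kJ/s = -1836.8 kW
Heat removed = 110210 kJ/min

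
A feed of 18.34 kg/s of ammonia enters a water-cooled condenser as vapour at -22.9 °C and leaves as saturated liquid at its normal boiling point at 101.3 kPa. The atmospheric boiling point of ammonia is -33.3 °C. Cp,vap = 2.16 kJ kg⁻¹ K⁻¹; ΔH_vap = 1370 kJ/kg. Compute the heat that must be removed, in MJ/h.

Q_c = 91900 MJ/h

vapour -22.9→-33.3 °C: -22.464 kJ/kg
condensation at -33.3 °C: -1370 kJ/kg
Δh = -22.464 + -1370 = -1392.5 kJ/kg
Q = ṁ·Δh = 18.34 kg/s × -1392.5 kJ/kg = -25538 kJ/s
|Q| = 25538 kW = 91936 MJ/h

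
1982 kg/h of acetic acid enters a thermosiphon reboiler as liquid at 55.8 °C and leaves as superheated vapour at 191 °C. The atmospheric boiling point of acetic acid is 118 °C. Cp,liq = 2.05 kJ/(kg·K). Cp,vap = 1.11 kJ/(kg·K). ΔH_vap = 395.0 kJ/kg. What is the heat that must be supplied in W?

liquid 55.8→118 °C: 127.51 kJ/kg
vaporisation at 118 °C: 395 kJ/kg
vapour 118→191 °C: 81.03 kJ/kg
Δh = 127.51 + 395 + 81.03 = 603.54 kJ/kg
Q = ṁ·Δh = 1982 kg/h × 603.54 kJ/kg = 1.1962e+06 kJ/h
|Q| = 332.28 kW = 332280 W

Q = 332000 W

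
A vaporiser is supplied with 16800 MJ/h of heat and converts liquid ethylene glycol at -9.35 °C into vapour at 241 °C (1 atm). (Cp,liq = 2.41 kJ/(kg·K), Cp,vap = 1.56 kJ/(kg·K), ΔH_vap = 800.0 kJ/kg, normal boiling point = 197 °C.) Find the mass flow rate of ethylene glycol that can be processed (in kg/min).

ṁ = 205 kg/min

Δh = 2.41×(197−-9.35) + 800.0 + 1.56×(241−197) = 1365.9 kJ/kg
Q = 16800 MJ/h = 4666.7 kJ/s = 280000 kJ/min
ṁ = Q/Δh = 280000 / 1365.9 = 204.99 kg/min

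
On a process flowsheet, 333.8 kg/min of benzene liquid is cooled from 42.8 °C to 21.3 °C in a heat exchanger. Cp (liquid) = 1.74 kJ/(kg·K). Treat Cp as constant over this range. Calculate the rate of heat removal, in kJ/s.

Q = ṁ·Cp·ΔT = 333.8 × 1.74 × (21.3 − 42.8) = -12487 kJ/min
Converting: 12487 / 60 s = 208.12 kW

Q_c = 208 kJ/s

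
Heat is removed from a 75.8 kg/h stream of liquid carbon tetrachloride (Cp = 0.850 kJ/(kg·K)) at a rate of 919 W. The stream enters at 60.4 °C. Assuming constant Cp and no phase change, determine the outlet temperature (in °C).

Q = 919 W = 3308.4 kJ/h
ΔT = Q/(ṁ·Cp) = 3308.4/(75.8×0.850) = 51.349 K
T_out = 60.4 − 51.349 = 9.0512 °C

T_out = 9.05 °C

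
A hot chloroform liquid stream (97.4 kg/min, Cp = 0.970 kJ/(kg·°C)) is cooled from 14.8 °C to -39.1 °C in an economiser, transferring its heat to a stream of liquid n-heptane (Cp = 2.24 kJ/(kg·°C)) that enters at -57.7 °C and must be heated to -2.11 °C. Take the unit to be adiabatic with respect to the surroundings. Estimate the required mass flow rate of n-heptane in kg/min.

Heat released by hot stream: Q = 97.4 × 0.970 × (14.8 − -39.1) = 5092.4 kJ/min
Energy balance on cold side (adiabatic exchanger): Q = ṁ_c·Cp_c·(T_c,out − T_c,in)
ṁ_c = 5092.4 / [2.24 × (-2.11 − -57.7)] = 40.895 kg/min

ṁ_c = 40.9 kg/min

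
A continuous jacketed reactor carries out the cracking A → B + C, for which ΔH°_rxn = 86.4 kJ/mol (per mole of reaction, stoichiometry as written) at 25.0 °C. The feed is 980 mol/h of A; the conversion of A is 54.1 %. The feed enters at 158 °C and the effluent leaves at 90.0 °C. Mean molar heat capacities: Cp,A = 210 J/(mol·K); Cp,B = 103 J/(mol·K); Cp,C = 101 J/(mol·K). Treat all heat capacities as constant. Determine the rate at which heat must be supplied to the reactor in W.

Q_in = 8780 W

Extent of reaction ξ = 0.541 × 980 = 530.18 mol/h
Reaction term: ξ·ΔH°_rxn = 530.18 × 86.4 = 45808 kJ/h
Sensible, feed 158→25 °C: -27371 kJ/h
Outlet flows (mol/h): A 449.82, B 530.18, C 530.18
Sensible, products 25→90.0 °C: 13170 kJ/h
Q = ΔH = 31606 kJ/h = 8.7796 kW
Heat supplied = 8779.6 W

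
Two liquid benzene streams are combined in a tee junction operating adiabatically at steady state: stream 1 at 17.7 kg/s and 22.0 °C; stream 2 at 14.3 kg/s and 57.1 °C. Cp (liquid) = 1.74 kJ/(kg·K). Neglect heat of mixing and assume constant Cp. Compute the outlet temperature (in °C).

Adiabatic, steady state ⇒ Σ ṁᵢCp,ᵢ(T_out − Tᵢ) = 0
Σ ṁᵢCp,ᵢTᵢ = 17.7×1.74×22.0 + 14.3×1.74×57.1 = 2098.3
Σ ṁᵢCp,ᵢ = 17.7×1.74 + 14.3×1.74 = 55.68
T_out = 2098.3 / 55.68 = 37.685 °C

T_out = 37.7 °C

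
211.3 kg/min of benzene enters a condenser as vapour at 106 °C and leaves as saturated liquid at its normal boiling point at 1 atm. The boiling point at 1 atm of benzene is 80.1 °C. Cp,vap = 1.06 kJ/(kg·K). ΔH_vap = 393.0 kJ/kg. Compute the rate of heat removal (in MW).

vapour 106→80.1 °C: -27.454 kJ/kg
condensation at 80.1 °C: -393 kJ/kg
Δh = -27.454 + -393 = -420.45 kJ/kg
Q = ṁ·Δh = 211.3 kg/min × -420.45 kJ/kg = -88842 kJ/min
|Q| = 1480.7 kW = 1.4807 MW

Q_c = 1.48 MW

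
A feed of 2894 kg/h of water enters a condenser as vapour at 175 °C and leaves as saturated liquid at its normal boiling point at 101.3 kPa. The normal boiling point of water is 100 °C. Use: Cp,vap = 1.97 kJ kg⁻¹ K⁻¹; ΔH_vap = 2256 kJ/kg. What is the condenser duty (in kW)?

Q_c = 1930 kW

vapour 175→100 °C: -147.75 kJ/kg
condensation at 100 °C: -2256 kJ/kg
Δh = -147.75 + -2256 = -2403.8 kJ/kg
Q = ṁ·Δh = 2894 kg/h × -2403.8 kJ/kg = -6.9565e+06 kJ/h
|Q| = 1932.3 kW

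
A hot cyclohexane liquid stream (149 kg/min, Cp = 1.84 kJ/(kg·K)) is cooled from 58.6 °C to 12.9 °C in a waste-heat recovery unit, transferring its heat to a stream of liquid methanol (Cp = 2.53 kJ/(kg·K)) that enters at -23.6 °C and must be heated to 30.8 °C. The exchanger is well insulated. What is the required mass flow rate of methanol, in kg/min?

Heat released by hot stream: Q = 149 × 1.84 × (58.6 − 12.9) = 12529 kJ/min
Energy balance on cold side (adiabatic exchanger): Q = ṁ_c·Cp_c·(T_c,out − T_c,in)
ṁ_c = 12529 / [2.53 × (30.8 − -23.6)] = 91.033 kg/min

ṁ_c = 91.0 kg/min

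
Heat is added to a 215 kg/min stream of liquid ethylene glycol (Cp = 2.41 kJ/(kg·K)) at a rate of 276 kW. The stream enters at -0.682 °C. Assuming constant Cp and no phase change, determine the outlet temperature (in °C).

T_out = 31.3 °C

Q = 276 kW = 16560 kJ/min
ΔT = Q/(ṁ·Cp) = 16560/(215×2.41) = 31.96 K
T_out = -0.682 + 31.96 = 31.278 °C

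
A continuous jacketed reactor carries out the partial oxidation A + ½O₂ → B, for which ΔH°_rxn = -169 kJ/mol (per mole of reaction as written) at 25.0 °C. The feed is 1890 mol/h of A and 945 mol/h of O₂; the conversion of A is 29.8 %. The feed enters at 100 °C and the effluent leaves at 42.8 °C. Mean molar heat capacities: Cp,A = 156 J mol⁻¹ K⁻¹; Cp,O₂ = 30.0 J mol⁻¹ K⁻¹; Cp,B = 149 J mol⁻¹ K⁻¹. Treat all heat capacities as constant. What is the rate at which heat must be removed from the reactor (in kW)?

Q_out = 31.6 kW

Extent of reaction ξ = 0.298 × 1890 = 563.22 mol/h
Reaction term: ξ·ΔH°_rxn = 563.22 × -169 = -95184 kJ/h
Sensible, feed 100→25 °C: -24239 kJ/h
Outlet flows (mol/h): A 1326.8, O₂ 663.39, B 563.22
Sensible, products 25→42.8 °C: 5532.2 kJ/h
Q = ΔH = -113890 kJ/h = -31.636 kW
Heat removed = 31.636 kW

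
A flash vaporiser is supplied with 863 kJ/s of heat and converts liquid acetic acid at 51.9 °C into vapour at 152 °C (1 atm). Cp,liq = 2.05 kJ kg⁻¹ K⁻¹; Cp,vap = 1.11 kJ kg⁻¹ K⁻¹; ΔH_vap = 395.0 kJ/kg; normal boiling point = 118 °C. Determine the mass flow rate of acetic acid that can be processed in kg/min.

ṁ = 91.1 kg/min

Δh = 2.05×(118−51.9) + 395.0 + 1.11×(152−118) = 568.25 kJ/kg
Q = 863 kJ/s = 863 kJ/s = 51780 kJ/min
ṁ = Q/Δh = 51780 / 568.25 = 91.123 kg/min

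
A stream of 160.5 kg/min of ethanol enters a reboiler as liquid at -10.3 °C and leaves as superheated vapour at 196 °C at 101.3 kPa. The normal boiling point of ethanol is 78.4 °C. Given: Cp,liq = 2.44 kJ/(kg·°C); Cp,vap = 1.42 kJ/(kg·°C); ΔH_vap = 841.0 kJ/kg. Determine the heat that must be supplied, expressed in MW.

Q = 3.28 MW

liquid -10.3→78.4 °C: 216.43 kJ/kg
vaporisation at 78.4 °C: 841 kJ/kg
vapour 78.4→196 °C: 166.99 kJ/kg
Δh = 216.43 + 841 + 166.99 = 1224.4 kJ/kg
Q = ṁ·Δh = 160.5 kg/min × 1224.4 kJ/kg = 196520 kJ/min
|Q| = 3275.3 kW = 3.2753 MW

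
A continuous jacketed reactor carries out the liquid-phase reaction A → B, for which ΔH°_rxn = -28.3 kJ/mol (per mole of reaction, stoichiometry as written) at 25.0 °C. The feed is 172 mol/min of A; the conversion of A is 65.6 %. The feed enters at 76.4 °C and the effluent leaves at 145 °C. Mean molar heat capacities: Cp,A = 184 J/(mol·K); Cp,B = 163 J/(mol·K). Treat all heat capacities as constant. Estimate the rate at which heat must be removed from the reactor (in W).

Q_out = 21800 W

Extent of reaction ξ = 0.656 × 172 = 112.83 mol/min
Reaction term: ξ·ΔH°_rxn = 112.83 × -28.3 = -3193.1 kJ/min
Sensible, feed 76.4→25 °C: -1626.7 kJ/min
Outlet flows (mol/min): A 59.168, B 112.83
Sensible, products 25→145 °C: 3513.4 kJ/min
Q = ΔH = -1306.4 kJ/min = -21.774 kW
Heat removed = 21774 W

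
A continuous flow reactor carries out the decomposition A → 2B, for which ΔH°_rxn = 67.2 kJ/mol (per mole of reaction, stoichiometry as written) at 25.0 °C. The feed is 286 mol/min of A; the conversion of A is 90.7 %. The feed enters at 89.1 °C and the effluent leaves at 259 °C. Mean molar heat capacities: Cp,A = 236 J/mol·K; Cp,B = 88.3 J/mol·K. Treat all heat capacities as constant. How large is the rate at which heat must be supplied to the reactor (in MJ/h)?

Q_in = 1520 MJ/h

Extent of reaction ξ = 0.907 × 286 = 259.4 mol/min
Reaction term: ξ·ΔH°_rxn = 259.4 × 67.2 = 17432 kJ/min
Sensible, feed 89.1→25 °C: -4326.5 kJ/min
Outlet flows (mol/min): A 26.598, B 518.8
Sensible, products 25→259 °C: 12188 kJ/min
Q = ΔH = 25294 kJ/min = 421.56 kW
Heat supplied = 1517.6 MJ/h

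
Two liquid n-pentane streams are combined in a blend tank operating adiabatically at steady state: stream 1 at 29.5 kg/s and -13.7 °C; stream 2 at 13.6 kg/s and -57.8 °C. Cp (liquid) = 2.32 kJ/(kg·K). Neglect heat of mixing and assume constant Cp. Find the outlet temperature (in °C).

T_out = -27.6 °C

Adiabatic, steady state ⇒ Σ ṁᵢCp,ᵢ(T_out − Tᵢ) = 0
T_out = Σ ṁᵢCp,ᵢTᵢ / Σ ṁᵢCp,ᵢ
      = -2761.3 / 99.992 = -27.616 °C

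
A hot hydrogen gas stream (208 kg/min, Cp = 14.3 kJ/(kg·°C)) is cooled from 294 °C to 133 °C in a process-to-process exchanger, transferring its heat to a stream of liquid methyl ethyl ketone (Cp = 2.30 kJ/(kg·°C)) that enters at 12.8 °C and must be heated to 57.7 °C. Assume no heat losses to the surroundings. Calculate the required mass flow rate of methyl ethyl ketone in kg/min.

Heat released by hot stream: Q = 208 × 14.3 × (294 − 133) = 478880 kJ/min
Energy balance on cold side (adiabatic exchanger): Q = ṁ_c·Cp_c·(T_c,out − T_c,in)
ṁ_c = 478880 / [2.30 × (57.7 − 12.8)] = 4637.1 kg/min

ṁ_c = 4640 kg/min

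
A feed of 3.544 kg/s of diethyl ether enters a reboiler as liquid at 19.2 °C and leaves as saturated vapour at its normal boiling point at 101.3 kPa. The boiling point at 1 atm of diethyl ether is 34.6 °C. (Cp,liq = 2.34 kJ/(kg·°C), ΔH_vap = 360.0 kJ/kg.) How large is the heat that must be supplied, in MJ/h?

liquid 19.2→34.6 °C: 36.036 kJ/kg
vaporisation at 34.6 °C: 360 kJ/kg
Δh = 36.036 + 360 = 396.04 kJ/kg
Q = ṁ·Δh = 3.544 kg/s × 396.04 kJ/kg = 1403.6 kJ/s
|Q| = 1403.6 kW = 5052.8 MJ/h

Q = 5050 MJ/h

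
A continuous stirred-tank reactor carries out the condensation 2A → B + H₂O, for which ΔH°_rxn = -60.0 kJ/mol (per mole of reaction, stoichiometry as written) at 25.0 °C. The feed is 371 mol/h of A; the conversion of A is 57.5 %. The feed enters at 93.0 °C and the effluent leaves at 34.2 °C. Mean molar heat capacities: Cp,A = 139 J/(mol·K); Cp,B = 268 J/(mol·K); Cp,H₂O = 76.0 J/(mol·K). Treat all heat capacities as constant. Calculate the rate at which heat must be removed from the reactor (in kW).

Extent of reaction ξ = 0.575 × 371 / 2 = 106.66 mol/h
Reaction term: ξ·ΔH°_rxn = 106.66 × -60.0 = -6399.8 kJ/h
Sensible, feed 93.0→25 °C: -3506.7 kJ/h
Outlet flows (mol/h): A 157.68, B 106.66, H₂O 106.66
Sensible, products 25→34.2 °C: 539.2 kJ/h
Q = ΔH = -9367.2 kJ/h = -2.602 kW
Heat removed = 2.602 kW

Q_out = 2.60 kW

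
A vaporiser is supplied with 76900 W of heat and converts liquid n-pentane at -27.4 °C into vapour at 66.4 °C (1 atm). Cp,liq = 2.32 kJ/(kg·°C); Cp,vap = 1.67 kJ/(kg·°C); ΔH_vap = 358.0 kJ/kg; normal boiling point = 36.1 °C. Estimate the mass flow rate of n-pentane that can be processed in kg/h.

Δh = 2.32×(36.1−-27.4) + 358.0 + 1.67×(66.4−36.1) = 555.92 kJ/kg
Q = 76900 W = 76.9 kJ/s = 276840 kJ/h
ṁ = Q/Δh = 276840 / 555.92 = 497.98 kg/h

ṁ = 498 kg/h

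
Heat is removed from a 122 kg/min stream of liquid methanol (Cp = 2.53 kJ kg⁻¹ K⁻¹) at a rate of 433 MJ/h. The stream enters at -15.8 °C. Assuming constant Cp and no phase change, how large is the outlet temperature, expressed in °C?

T_out = -39.2 °C

Q = 433 MJ/h = 7216.7 kJ/min
ΔT = Q/(ṁ·Cp) = 7216.7/(122×2.53) = 23.381 K
T_out = -15.8 − 23.381 = -39.181 °C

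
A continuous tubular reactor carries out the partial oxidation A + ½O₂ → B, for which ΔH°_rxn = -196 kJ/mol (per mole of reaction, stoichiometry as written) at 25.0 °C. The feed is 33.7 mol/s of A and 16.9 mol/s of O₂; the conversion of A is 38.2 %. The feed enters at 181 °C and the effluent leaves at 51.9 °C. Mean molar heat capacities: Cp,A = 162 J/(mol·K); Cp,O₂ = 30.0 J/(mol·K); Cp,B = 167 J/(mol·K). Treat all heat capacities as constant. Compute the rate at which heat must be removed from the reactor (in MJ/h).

Q_out = 11900 MJ/h

Extent of reaction ξ = 0.382 × 33.7 = 12.873 mol/s
Reaction term: ξ·ΔH°_rxn = 12.873 × -196 = -2523.2 kJ/s
Sensible, feed 181→25 °C: -930.76 kJ/s
Outlet flows (mol/s): A 20.827, O₂ 10.463, B 12.873
Sensible, products 25→51.9 °C: 157.03 kJ/s
Q = ΔH = -3296.9 kJ/s = -3296.9 kW
Heat removed = 11869 MJ/h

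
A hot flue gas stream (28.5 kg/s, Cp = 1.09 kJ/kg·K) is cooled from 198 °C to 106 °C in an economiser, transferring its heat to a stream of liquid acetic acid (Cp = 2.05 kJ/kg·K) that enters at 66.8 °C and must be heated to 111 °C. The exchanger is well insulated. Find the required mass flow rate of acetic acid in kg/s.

Heat released by hot stream: Q = 28.5 × 1.09 × (198 − 106) = 2858 kJ/s
Energy balance on cold side (adiabatic exchanger): Q = ṁ_c·Cp_c·(T_c,out − T_c,in)
ṁ_c = 2858 / [2.05 × (111 − 66.8)] = 31.542 kg/s

ṁ_c = 31.5 kg/s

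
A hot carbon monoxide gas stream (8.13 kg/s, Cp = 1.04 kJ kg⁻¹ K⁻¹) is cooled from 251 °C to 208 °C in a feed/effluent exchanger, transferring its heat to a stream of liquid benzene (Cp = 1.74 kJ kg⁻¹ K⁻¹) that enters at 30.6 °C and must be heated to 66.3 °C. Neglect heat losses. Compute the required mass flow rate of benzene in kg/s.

ṁ_c = 5.85 kg/s

Heat released by hot stream: Q = 8.13 × 1.04 × (251 − 208) = 363.57 kJ/s
Energy balance on cold side (adiabatic exchanger): Q = ṁ_c·Cp_c·(T_c,out − T_c,in)
ṁ_c = 363.57 / [1.74 × (66.3 − 30.6)] = 5.853 kg/s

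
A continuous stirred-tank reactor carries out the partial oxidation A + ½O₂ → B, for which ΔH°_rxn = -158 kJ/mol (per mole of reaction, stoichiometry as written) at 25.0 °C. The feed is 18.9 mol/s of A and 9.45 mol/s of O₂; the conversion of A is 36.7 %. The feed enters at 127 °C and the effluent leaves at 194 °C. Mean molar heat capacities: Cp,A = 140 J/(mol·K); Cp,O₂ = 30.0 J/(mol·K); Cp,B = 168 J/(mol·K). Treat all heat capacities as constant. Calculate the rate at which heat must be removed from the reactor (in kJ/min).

Q_out = 53100 kJ/min

Extent of reaction ξ = 0.367 × 18.9 = 6.9363 mol/s
Reaction term: ξ·ΔH°_rxn = 6.9363 × -158 = -1095.9 kJ/s
Sensible, feed 127→25 °C: -298.81 kJ/s
Outlet flows (mol/s): A 11.964, O₂ 5.9818, B 6.9363
Sensible, products 25→194 °C: 510.32 kJ/s
Q = ΔH = -884.42 kJ/s = -884.42 kW
Heat removed = 53065 kJ/min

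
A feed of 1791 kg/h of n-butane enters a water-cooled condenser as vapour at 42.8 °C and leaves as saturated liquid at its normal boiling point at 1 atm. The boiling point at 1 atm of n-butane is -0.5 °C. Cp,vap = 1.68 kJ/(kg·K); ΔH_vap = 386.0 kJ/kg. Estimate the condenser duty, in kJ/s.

Q_c = 228 kJ/s

vapour 42.8→-0.5 °C: -72.744 kJ/kg
condensation at -0.5 °C: -386 kJ/kg
Δh = -72.744 + -386 = -458.74 kJ/kg
Q = ṁ·Δh = 1791 kg/h × -458.74 kJ/kg = -821610 kJ/h
|Q| = 228.23 kW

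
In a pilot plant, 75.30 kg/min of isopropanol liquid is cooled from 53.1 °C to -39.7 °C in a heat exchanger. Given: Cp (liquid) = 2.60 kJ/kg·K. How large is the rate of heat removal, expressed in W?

Q = ṁ·Cp·ΔT = 75.30 × 2.60 × (-39.7 − 53.1) = -18168 kJ/min
Converting: 18168 / 60 s = 302.81 kW
Cooling duty = 302810 W

Q_c = 303000 W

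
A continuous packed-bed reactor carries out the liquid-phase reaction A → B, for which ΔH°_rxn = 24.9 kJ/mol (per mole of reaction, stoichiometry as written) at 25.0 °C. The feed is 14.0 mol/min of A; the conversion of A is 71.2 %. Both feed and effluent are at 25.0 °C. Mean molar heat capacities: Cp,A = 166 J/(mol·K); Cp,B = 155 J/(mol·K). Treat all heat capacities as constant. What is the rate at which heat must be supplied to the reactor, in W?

Extent of reaction ξ = 0.712 × 14.0 = 9.968 mol/min
Reaction term: ξ·ΔH°_rxn = 9.968 × 24.9 = 248.2 kJ/min
Q = ΔH = 248.2 kJ/min = 4.1367 kW
Heat supplied = 4136.7 W

Q_in = 4140 W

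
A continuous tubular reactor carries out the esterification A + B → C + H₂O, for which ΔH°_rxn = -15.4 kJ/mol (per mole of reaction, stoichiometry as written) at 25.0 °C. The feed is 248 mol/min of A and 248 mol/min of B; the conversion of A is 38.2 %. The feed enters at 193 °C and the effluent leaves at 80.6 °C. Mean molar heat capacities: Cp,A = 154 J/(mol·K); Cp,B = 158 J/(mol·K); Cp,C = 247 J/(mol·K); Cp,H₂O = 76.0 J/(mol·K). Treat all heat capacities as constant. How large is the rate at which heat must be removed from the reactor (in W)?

Q_out = 168000 W

Extent of reaction ξ = 0.382 × 248 = 94.736 mol/min
Reaction term: ξ·ΔH°_rxn = 94.736 × -15.4 = -1458.9 kJ/min
Sensible, feed 193→25 °C: -12999 kJ/min
Outlet flows (mol/min): A 153.26, B 153.26, C 94.736, H₂O 94.736
Sensible, products 25→80.6 °C: 4360 kJ/min
Q = ΔH = -10098 kJ/min = -168.3 kW
Heat removed = 168300 W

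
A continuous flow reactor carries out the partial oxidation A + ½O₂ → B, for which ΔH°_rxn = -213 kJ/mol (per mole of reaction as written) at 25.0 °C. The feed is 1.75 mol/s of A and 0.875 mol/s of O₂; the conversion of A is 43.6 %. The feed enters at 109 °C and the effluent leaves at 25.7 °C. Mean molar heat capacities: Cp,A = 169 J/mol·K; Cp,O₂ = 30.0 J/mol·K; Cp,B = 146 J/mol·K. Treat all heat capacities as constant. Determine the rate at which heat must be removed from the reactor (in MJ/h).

Q_out = 682 MJ/h

Extent of reaction ξ = 0.436 × 1.75 = 0.763 mol/s
Reaction term: ξ·ΔH°_rxn = 0.763 × -213 = -162.52 kJ/s
Sensible, feed 109→25 °C: -27.048 kJ/s
Outlet flows (mol/s): A 0.987, O₂ 0.4935, B 0.763
Sensible, products 25→25.7 °C: 0.2051 kJ/s
Q = ΔH = -189.36 kJ/s = -189.36 kW
Heat removed = 681.7 MJ/h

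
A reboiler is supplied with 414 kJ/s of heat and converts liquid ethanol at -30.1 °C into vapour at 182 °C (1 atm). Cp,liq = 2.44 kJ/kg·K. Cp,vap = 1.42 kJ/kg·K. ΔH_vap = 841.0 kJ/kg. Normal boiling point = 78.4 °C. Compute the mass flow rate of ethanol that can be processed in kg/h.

ṁ = 1190 kg/h

Δh = 2.44×(78.4−-30.1) + 841.0 + 1.42×(182−78.4) = 1252.9 kJ/kg
Q = 414 kJ/s = 414 kJ/s = 1.4904e+06 kJ/h
ṁ = Q/Δh = 1.4904e+06 / 1252.9 = 1189.6 kg/h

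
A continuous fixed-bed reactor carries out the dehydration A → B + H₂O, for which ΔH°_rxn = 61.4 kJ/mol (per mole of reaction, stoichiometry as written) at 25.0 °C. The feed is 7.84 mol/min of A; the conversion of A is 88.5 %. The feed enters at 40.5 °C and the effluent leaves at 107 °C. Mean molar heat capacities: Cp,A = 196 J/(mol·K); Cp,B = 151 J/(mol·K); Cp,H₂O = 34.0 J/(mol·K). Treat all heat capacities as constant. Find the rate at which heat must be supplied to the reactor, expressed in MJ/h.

Q_in = 31.3 MJ/h

Extent of reaction ξ = 0.885 × 7.84 = 6.9384 mol/min
Reaction term: ξ·ΔH°_rxn = 6.9384 × 61.4 = 426.02 kJ/min
Sensible, feed 40.5→25 °C: -23.818 kJ/min
Outlet flows (mol/min): A 0.9016, B 6.9384, H₂O 6.9384
Sensible, products 25→107 °C: 119.75 kJ/min
Q = ΔH = 521.95 kJ/min = 8.6991 kW
Heat supplied = 31.317 MJ/h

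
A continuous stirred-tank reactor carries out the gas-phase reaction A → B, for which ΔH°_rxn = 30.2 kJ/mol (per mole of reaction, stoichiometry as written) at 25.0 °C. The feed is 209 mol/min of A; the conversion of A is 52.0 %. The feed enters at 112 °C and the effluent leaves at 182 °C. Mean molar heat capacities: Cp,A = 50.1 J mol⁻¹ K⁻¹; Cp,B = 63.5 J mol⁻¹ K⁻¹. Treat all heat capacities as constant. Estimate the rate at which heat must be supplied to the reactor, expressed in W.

Extent of reaction ξ = 0.520 × 209 = 108.68 mol/min
Reaction term: ξ·ΔH°_rxn = 108.68 × 30.2 = 3282.1 kJ/min
Sensible, feed 112→25 °C: -910.97 kJ/min
Outlet flows (mol/min): A 100.32, B 108.68
Sensible, products 25→182 °C: 1872.6 kJ/min
Q = ΔH = 4243.7 kJ/min = 70.729 kW
Heat supplied = 70729 W

Q_in = 70700 W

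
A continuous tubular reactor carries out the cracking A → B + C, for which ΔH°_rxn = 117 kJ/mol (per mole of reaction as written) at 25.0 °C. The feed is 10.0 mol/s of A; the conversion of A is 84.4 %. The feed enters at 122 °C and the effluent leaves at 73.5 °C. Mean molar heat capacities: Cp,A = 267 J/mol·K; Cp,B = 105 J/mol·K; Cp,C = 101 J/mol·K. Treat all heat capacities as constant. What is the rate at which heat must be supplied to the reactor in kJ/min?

Q_in = 50000 kJ/min

Extent of reaction ξ = 0.844 × 10.0 = 8.44 mol/s
Reaction term: ξ·ΔH°_rxn = 8.44 × 117 = 987.48 kJ/s
Sensible, feed 122→25 °C: -258.99 kJ/s
Outlet flows (mol/s): A 1.56, B 8.44, C 8.44
Sensible, products 25→73.5 °C: 104.53 kJ/s
Q = ΔH = 833.02 kJ/s = 833.02 kW
Heat supplied = 49981 kJ/min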